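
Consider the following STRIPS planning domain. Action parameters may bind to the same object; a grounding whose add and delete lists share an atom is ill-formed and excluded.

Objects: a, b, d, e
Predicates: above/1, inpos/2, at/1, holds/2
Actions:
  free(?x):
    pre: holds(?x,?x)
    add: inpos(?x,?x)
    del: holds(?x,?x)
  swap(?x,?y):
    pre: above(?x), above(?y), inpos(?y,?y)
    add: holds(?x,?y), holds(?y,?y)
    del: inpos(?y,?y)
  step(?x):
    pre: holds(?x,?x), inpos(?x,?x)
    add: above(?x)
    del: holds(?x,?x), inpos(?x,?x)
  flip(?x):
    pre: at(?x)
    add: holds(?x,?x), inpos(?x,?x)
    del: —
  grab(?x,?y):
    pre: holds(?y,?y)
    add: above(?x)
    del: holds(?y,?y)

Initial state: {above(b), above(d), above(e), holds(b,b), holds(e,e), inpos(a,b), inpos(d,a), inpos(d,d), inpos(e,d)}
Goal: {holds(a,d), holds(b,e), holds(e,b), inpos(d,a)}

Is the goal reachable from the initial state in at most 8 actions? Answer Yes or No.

Yes

1. free(b)  →  {above(b), above(d), above(e), holds(e,e), inpos(a,b), inpos(b,b), inpos(d,a), inpos(d,d), inpos(e,d)}
2. free(e)  →  {above(b), above(d), above(e), inpos(a,b), inpos(b,b), inpos(d,a), inpos(d,d), inpos(e,d), inpos(e,e)}
3. swap(b,e)  →  {above(b), above(d), above(e), holds(b,e), holds(e,e), inpos(a,b), inpos(b,b), inpos(d,a), inpos(d,d), inpos(e,d)}
4. swap(e,b)  →  {above(b), above(d), above(e), holds(b,b), holds(b,e), holds(e,b), holds(e,e), inpos(a,b), inpos(d,a), inpos(d,d), inpos(e,d)}
5. grab(a,b)  →  {above(a), above(b), above(d), above(e), holds(b,e), holds(e,b), holds(e,e), inpos(a,b), inpos(d,a), inpos(d,d), inpos(e,d)}
6. swap(a,d)  →  {above(a), above(b), above(d), above(e), holds(a,d), holds(b,e), holds(d,d), holds(e,b), holds(e,e), inpos(a,b), inpos(d,a), inpos(e,d)}
optimal plan length = 6; 6 ≤ 8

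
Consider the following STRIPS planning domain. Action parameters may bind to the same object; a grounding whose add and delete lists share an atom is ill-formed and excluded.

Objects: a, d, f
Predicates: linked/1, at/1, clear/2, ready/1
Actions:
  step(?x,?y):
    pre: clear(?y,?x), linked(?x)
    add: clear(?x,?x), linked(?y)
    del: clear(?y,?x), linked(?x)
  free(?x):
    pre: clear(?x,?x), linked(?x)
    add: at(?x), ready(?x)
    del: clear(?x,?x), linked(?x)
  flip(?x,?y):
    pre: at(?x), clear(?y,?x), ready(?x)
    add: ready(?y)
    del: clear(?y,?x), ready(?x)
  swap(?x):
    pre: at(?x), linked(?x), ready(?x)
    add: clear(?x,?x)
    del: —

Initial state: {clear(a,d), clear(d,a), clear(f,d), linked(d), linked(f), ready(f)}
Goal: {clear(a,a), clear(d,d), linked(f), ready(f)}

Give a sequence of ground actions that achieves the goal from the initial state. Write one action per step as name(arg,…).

1. step(d,a)  →  {clear(d,a), clear(d,d), clear(f,d), linked(a), linked(f), ready(f)}
2. step(a,d)  →  {clear(a,a), clear(d,d), clear(f,d), linked(d), linked(f), ready(f)}

step(d,a); step(a,d)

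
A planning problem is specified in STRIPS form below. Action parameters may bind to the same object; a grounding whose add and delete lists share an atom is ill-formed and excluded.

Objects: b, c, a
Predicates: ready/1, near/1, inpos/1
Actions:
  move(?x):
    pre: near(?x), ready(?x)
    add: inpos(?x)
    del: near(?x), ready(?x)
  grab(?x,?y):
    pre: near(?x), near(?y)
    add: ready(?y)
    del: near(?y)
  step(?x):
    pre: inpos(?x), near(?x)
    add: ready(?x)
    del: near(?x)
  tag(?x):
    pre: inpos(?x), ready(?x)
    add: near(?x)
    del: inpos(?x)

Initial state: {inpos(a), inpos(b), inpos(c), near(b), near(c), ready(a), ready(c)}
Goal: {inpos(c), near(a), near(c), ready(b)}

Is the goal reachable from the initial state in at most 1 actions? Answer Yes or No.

No

1. grab(b,b)  →  {inpos(a), inpos(b), inpos(c), near(c), ready(a), ready(b), ready(c)}
2. tag(a)  →  {inpos(b), inpos(c), near(a), near(c), ready(a), ready(b), ready(c)}
optimal plan length = 2; 2 > 1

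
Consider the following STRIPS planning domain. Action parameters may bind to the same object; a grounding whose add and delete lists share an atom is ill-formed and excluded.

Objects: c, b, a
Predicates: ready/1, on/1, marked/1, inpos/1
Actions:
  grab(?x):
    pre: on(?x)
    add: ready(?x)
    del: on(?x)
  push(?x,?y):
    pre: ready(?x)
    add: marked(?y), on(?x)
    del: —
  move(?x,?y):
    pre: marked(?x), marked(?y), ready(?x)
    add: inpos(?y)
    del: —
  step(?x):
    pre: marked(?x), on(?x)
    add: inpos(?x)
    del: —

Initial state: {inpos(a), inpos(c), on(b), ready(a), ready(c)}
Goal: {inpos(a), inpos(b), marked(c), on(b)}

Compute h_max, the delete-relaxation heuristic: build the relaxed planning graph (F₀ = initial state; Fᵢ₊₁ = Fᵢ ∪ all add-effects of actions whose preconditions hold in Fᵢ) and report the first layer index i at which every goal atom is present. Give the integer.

F0 = init (5 atoms)
F1 = F0 ∪ {marked(a), marked(b), marked(c), on(a), on(c), ready(b)}  (11 atoms)
F2 = F1 ∪ {inpos(b)}  (12 atoms)
goal ⊆ F2  ⇒  h_max = 2

2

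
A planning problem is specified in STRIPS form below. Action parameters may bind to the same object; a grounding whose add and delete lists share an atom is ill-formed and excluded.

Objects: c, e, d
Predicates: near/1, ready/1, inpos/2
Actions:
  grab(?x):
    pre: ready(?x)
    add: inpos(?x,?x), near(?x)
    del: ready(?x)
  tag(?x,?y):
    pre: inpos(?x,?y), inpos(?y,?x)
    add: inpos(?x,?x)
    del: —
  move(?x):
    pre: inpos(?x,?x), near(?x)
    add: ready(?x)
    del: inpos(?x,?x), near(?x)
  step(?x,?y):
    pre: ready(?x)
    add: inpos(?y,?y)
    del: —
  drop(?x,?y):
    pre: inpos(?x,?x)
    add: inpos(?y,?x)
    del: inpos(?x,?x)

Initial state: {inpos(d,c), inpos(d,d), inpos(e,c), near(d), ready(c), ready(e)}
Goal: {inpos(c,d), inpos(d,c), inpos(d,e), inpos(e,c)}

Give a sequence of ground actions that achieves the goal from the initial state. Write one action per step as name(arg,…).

1. grab(e)  →  {inpos(d,c), inpos(d,d), inpos(e,c), inpos(e,e), near(d), near(e), ready(c)}
2. drop(e,d)  →  {inpos(d,c), inpos(d,d), inpos(d,e), inpos(e,c), near(d), near(e), ready(c)}
3. drop(d,c)  →  {inpos(c,d), inpos(d,c), inpos(d,e), inpos(e,c), near(d), near(e), ready(c)}

grab(e); drop(e,d); drop(d,c)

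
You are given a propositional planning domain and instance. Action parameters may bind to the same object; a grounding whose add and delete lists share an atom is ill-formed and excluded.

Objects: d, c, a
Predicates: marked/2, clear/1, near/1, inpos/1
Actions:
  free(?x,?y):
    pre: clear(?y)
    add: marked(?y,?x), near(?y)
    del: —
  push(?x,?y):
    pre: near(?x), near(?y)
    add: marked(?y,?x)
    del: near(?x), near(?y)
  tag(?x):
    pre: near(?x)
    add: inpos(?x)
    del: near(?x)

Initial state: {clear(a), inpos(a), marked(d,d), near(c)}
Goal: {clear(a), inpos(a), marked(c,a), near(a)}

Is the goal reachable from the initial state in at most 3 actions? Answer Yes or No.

1. free(d,a)  →  {clear(a), inpos(a), marked(a,d), marked(d,d), near(a), near(c)}
2. push(a,c)  →  {clear(a), inpos(a), marked(a,d), marked(c,a), marked(d,d)}
3. free(d,a)  →  {clear(a), inpos(a), marked(a,d), marked(c,a), marked(d,d), near(a)}
optimal plan length = 3; 3 ≤ 3

Yes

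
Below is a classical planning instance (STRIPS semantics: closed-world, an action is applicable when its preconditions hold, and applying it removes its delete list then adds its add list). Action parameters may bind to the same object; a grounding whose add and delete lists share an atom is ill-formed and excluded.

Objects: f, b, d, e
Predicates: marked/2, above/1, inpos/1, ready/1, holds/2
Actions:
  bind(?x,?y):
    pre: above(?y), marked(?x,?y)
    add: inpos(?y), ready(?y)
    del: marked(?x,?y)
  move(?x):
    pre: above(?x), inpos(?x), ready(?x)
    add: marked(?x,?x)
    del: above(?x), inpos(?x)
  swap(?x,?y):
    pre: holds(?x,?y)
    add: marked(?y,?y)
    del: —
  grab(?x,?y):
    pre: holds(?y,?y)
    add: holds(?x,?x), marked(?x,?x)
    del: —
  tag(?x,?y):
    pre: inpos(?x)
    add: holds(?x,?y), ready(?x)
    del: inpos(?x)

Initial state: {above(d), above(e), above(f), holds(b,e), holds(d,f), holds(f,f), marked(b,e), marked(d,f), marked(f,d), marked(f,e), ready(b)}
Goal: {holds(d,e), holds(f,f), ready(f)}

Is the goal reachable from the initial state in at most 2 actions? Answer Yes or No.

1. bind(f,d)  →  {above(d), above(e), above(f), holds(b,e), holds(d,f), holds(f,f), inpos(d), marked(b,e), marked(d,f), marked(f,e), ready(b), ready(d)}
2. bind(d,f)  →  {above(d), above(e), above(f), holds(b,e), holds(d,f), holds(f,f), inpos(d), inpos(f), marked(b,e), marked(f,e), ready(b), ready(d), ready(f)}
3. tag(d,e)  →  {above(d), above(e), above(f), holds(b,e), holds(d,e), holds(d,f), holds(f,f), inpos(f), marked(b,e), marked(f,e), ready(b), ready(d), ready(f)}
optimal plan length = 3; 3 > 2

No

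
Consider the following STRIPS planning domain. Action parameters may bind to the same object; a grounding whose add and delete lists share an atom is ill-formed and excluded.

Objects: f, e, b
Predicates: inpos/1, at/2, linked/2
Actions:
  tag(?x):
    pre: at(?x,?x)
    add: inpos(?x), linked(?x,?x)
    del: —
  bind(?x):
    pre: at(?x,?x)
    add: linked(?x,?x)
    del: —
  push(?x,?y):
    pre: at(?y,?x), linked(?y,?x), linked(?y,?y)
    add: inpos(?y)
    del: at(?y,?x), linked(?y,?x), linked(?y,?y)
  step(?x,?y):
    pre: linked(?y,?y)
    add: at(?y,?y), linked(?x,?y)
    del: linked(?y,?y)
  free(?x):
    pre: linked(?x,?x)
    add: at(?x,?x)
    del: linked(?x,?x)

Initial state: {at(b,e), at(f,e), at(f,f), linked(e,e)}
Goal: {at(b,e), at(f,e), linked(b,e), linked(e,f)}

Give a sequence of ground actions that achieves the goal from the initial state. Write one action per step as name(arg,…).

tag(f); step(e,f); step(b,e)

1. tag(f)  →  {at(b,e), at(f,e), at(f,f), inpos(f), linked(e,e), linked(f,f)}
2. step(e,f)  →  {at(b,e), at(f,e), at(f,f), inpos(f), linked(e,e), linked(e,f)}
3. step(b,e)  →  {at(b,e), at(e,e), at(f,e), at(f,f), inpos(f), linked(b,e), linked(e,f)}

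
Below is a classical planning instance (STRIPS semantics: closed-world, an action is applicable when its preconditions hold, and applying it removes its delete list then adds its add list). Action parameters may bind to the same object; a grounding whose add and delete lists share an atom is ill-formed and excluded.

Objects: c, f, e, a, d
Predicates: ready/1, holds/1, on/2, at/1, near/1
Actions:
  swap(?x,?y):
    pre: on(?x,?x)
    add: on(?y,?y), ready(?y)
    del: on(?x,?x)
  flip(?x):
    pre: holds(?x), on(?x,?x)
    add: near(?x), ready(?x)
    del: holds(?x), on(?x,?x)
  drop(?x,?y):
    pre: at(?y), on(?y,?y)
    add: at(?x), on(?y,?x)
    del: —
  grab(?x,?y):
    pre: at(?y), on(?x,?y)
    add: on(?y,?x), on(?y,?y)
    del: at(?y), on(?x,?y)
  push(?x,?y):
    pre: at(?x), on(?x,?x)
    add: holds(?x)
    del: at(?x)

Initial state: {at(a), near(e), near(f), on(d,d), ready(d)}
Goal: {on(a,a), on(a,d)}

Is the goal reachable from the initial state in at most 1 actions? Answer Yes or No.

1. swap(d,a)  →  {at(a), near(e), near(f), on(a,a), ready(a), ready(d)}
2. drop(d,a)  →  {at(a), at(d), near(e), near(f), on(a,a), on(a,d), ready(a), ready(d)}
optimal plan length = 2; 2 > 1

No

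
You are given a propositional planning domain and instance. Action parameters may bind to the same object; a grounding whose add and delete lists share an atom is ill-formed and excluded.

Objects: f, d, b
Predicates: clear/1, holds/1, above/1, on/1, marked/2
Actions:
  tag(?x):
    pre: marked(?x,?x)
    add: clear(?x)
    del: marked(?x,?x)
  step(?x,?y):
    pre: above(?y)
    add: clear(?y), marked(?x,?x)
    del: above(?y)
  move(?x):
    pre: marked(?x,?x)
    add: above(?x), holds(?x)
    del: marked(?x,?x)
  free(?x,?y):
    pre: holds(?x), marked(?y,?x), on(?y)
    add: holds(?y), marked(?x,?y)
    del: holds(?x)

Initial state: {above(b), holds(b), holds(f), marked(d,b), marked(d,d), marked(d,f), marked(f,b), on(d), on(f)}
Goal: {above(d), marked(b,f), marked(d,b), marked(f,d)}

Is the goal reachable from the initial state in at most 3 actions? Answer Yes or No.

Yes

1. move(d)  →  {above(b), above(d), holds(b), holds(d), holds(f), marked(d,b), marked(d,f), marked(f,b), on(d), on(f)}
2. free(f,d)  →  {above(b), above(d), holds(b), holds(d), marked(d,b), marked(d,f), marked(f,b), marked(f,d), on(d), on(f)}
3. free(b,f)  →  {above(b), above(d), holds(d), holds(f), marked(b,f), marked(d,b), marked(d,f), marked(f,b), marked(f,d), on(d), on(f)}
optimal plan length = 3; 3 ≤ 3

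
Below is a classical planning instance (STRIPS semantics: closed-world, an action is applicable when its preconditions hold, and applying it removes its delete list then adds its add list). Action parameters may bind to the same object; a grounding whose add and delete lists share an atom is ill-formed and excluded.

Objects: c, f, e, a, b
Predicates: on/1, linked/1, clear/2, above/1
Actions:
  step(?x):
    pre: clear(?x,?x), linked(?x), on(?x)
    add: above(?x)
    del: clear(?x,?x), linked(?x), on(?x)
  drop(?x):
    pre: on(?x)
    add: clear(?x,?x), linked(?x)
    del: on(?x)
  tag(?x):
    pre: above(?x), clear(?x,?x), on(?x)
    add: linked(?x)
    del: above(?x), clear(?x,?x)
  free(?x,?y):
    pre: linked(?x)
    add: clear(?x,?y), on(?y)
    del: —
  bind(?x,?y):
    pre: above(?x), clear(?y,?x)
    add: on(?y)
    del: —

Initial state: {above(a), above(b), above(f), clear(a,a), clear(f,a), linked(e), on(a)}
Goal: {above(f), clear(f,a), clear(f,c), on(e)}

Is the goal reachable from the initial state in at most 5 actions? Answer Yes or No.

Yes

1. free(e,f)  →  {above(a), above(b), above(f), clear(a,a), clear(e,f), clear(f,a), linked(e), on(a), on(f)}
2. drop(f)  →  {above(a), above(b), above(f), clear(a,a), clear(e,f), clear(f,a), clear(f,f), linked(e), linked(f), on(a)}
3. free(f,c)  →  {above(a), above(b), above(f), clear(a,a), clear(e,f), clear(f,a), clear(f,c), clear(f,f), linked(e), linked(f), on(a), on(c)}
4. free(f,e)  →  {above(a), above(b), above(f), clear(a,a), clear(e,f), clear(f,a), clear(f,c), clear(f,e), clear(f,f), linked(e), linked(f), on(a), on(c), on(e)}
optimal plan length = 4; 4 ≤ 5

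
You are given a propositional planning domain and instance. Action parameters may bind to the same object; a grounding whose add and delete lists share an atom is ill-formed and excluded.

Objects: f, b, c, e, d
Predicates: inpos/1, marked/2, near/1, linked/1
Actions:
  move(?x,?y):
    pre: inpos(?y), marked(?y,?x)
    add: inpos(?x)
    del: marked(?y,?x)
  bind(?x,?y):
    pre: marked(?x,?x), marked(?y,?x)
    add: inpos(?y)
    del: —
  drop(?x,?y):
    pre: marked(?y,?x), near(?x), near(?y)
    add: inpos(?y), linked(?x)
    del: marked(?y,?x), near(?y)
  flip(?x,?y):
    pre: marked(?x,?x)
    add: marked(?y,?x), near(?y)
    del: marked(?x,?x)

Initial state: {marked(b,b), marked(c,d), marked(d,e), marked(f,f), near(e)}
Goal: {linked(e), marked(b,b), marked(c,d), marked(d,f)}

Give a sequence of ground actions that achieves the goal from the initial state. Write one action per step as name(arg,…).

1. flip(f,d)  →  {marked(b,b), marked(c,d), marked(d,e), marked(d,f), near(d), near(e)}
2. drop(e,d)  →  {inpos(d), linked(e), marked(b,b), marked(c,d), marked(d,f), near(e)}

flip(f,d); drop(e,d)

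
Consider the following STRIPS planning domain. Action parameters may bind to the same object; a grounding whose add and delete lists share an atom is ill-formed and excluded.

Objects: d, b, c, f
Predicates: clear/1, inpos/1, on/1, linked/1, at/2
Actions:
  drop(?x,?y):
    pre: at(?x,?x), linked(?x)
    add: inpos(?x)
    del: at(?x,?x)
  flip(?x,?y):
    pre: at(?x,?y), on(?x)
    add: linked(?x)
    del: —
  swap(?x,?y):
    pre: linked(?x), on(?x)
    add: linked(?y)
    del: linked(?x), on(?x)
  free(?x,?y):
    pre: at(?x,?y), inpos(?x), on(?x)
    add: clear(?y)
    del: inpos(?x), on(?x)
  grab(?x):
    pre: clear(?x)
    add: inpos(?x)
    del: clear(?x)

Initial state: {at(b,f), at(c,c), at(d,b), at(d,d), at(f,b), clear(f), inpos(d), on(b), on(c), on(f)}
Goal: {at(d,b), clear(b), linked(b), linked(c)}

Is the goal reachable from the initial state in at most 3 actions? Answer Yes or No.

1. flip(b,f)  →  {at(b,f), at(c,c), at(d,b), at(d,d), at(f,b), clear(f), inpos(d), linked(b), on(b), on(c), on(f)}
2. flip(c,c)  →  {at(b,f), at(c,c), at(d,b), at(d,d), at(f,b), clear(f), inpos(d), linked(b), linked(c), on(b), on(c), on(f)}
3. grab(f)  →  {at(b,f), at(c,c), at(d,b), at(d,d), at(f,b), inpos(d), inpos(f), linked(b), linked(c), on(b), on(c), on(f)}
4. free(f,b)  →  {at(b,f), at(c,c), at(d,b), at(d,d), at(f,b), clear(b), inpos(d), linked(b), linked(c), on(b), on(c)}
optimal plan length = 4; 4 > 3

No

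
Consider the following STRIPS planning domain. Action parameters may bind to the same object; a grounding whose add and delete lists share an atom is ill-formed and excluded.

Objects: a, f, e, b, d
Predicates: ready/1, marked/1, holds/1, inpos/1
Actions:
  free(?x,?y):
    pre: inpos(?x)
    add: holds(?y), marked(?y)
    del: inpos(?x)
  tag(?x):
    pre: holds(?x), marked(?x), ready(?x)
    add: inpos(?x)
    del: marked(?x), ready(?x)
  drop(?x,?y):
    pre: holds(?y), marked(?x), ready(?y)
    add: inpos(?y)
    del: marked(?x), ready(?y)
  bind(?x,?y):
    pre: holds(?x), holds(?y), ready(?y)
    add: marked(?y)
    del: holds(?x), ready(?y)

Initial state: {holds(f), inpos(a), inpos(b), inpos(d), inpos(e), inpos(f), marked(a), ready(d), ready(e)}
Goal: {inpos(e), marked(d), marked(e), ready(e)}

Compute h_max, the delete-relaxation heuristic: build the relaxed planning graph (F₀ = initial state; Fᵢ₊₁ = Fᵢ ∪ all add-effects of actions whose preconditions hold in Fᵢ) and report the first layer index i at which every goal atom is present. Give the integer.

1

F0 = init (9 atoms)
F1 = F0 ∪ {holds(a), holds(b), holds(d), holds(e), marked(b), marked(d), marked(e), marked(f)}  (17 atoms)
goal ⊆ F1  ⇒  h_max = 1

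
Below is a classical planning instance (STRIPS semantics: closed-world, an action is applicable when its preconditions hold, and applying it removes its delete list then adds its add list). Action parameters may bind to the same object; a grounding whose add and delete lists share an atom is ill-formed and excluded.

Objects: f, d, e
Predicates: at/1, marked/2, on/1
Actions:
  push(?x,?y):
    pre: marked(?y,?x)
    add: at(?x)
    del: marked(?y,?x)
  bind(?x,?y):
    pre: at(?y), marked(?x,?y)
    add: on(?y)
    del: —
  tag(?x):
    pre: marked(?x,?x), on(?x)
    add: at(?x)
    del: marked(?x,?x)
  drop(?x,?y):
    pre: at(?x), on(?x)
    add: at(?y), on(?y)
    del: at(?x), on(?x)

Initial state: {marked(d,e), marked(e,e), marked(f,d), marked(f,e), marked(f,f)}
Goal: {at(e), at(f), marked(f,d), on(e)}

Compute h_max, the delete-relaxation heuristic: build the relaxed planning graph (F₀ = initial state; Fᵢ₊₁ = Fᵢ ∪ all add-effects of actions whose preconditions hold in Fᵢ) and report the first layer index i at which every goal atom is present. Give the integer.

2

F0 = init (5 atoms)
F1 = F0 ∪ {at(d), at(e), at(f)}  (8 atoms)
F2 = F1 ∪ {on(d), on(e), on(f)}  (11 atoms)
goal ⊆ F2  ⇒  h_max = 2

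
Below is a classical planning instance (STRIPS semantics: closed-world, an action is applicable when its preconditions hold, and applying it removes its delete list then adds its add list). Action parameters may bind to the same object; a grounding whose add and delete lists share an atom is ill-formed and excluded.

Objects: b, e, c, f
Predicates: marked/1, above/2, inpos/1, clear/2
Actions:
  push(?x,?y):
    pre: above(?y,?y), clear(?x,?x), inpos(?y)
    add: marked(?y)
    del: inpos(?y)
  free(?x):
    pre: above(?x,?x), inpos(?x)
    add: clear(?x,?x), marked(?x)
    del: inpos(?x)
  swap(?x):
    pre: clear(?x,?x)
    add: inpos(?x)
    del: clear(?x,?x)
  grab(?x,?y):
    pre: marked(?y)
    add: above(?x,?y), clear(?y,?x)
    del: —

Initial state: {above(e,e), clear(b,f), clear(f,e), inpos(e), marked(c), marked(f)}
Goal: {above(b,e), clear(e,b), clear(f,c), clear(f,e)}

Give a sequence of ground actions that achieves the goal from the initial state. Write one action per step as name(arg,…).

1. free(e)  →  {above(e,e), clear(b,f), clear(e,e), clear(f,e), marked(c), marked(e), marked(f)}
2. grab(b,e)  →  {above(b,e), above(e,e), clear(b,f), clear(e,b), clear(e,e), clear(f,e), marked(c), marked(e), marked(f)}
3. grab(c,f)  →  {above(b,e), above(c,f), above(e,e), clear(b,f), clear(e,b), clear(e,e), clear(f,c), clear(f,e), marked(c), marked(e), marked(f)}

free(e); grab(b,e); grab(c,f)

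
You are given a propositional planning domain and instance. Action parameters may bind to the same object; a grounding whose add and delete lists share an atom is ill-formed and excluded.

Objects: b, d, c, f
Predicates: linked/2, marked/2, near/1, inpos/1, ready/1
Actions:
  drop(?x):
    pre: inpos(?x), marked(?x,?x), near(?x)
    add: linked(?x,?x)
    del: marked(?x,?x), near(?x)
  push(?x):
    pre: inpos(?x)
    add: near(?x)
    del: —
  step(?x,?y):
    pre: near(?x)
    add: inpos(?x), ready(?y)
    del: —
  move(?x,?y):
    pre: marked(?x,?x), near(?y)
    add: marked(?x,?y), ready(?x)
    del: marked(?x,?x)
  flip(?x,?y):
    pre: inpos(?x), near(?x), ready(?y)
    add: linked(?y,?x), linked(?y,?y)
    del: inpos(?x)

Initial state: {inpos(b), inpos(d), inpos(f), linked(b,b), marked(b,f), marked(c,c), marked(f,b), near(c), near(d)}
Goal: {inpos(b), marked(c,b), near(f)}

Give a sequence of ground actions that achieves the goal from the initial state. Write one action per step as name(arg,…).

push(b); push(f); move(c,b)

1. push(b)  →  {inpos(b), inpos(d), inpos(f), linked(b,b), marked(b,f), marked(c,c), marked(f,b), near(b), near(c), near(d)}
2. push(f)  →  {inpos(b), inpos(d), inpos(f), linked(b,b), marked(b,f), marked(c,c), marked(f,b), near(b), near(c), near(d), near(f)}
3. move(c,b)  →  {inpos(b), inpos(d), inpos(f), linked(b,b), marked(b,f), marked(c,b), marked(f,b), near(b), near(c), near(d), near(f), ready(c)}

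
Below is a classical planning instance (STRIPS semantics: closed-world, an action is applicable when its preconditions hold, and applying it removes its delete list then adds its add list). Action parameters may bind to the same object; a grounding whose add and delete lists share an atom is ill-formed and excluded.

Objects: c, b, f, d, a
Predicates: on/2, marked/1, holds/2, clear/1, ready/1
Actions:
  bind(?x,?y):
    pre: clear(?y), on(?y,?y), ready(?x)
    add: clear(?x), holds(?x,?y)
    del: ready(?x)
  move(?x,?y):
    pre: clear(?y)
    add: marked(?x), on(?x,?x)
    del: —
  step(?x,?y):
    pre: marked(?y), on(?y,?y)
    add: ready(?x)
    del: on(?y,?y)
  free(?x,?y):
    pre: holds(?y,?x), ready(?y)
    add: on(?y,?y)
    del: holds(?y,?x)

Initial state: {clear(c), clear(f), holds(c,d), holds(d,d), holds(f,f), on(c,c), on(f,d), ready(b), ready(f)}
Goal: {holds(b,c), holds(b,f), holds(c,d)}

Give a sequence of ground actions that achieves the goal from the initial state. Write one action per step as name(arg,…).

1. move(f,c)  →  {clear(c), clear(f), holds(c,d), holds(d,d), holds(f,f), marked(f), on(c,c), on(f,d), on(f,f), ready(b), ready(f)}
2. bind(b,f)  →  {clear(b), clear(c), clear(f), holds(b,f), holds(c,d), holds(d,d), holds(f,f), marked(f), on(c,c), on(f,d), on(f,f), ready(f)}
3. step(b,f)  →  {clear(b), clear(c), clear(f), holds(b,f), holds(c,d), holds(d,d), holds(f,f), marked(f), on(c,c), on(f,d), ready(b), ready(f)}
4. bind(b,c)  →  {clear(b), clear(c), clear(f), holds(b,c), holds(b,f), holds(c,d), holds(d,d), holds(f,f), marked(f), on(c,c), on(f,d), ready(f)}

move(f,c); bind(b,f); step(b,f); bind(b,c)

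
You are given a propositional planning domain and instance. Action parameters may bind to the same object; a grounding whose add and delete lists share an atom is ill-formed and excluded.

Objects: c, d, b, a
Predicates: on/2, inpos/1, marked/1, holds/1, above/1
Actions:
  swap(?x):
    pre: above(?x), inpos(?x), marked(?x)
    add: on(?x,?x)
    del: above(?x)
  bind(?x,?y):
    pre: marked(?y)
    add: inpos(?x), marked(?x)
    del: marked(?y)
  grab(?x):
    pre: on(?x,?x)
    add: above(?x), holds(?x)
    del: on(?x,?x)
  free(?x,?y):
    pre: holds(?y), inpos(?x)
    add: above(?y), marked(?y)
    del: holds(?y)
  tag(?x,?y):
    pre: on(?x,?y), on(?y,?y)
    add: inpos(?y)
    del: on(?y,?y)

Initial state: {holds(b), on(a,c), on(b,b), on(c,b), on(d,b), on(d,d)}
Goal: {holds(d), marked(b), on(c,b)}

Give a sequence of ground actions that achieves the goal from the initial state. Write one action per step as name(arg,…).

1. grab(d)  →  {above(d), holds(b), holds(d), on(a,c), on(b,b), on(c,b), on(d,b)}
2. tag(c,b)  →  {above(d), holds(b), holds(d), inpos(b), on(a,c), on(c,b), on(d,b)}
3. free(b,b)  →  {above(b), above(d), holds(d), inpos(b), marked(b), on(a,c), on(c,b), on(d,b)}

grab(d); tag(c,b); free(b,b)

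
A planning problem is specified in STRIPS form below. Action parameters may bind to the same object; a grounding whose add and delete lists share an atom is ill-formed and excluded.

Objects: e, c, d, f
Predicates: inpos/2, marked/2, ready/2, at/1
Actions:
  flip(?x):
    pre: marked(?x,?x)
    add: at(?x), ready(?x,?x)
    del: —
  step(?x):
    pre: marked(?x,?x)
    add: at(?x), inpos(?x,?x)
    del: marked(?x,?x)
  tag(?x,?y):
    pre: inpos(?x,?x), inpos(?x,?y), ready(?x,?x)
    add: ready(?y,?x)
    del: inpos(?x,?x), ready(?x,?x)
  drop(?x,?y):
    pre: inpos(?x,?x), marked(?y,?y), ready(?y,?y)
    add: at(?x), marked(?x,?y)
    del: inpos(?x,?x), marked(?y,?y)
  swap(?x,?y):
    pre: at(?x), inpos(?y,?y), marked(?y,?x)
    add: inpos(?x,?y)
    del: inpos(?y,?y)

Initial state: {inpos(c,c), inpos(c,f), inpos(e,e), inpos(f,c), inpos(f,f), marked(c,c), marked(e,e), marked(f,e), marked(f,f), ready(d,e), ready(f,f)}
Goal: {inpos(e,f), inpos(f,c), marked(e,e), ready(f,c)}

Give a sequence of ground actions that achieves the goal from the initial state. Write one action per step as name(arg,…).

1. flip(e)  →  {at(e), inpos(c,c), inpos(c,f), inpos(e,e), inpos(f,c), inpos(f,f), marked(c,c), marked(e,e), marked(f,e), marked(f,f), ready(d,e), ready(e,e), ready(f,f)}
2. flip(c)  →  {at(c), at(e), inpos(c,c), inpos(c,f), inpos(e,e), inpos(f,c), inpos(f,f), marked(c,c), marked(e,e), marked(f,e), marked(f,f), ready(c,c), ready(d,e), ready(e,e), ready(f,f)}
3. tag(c,f)  →  {at(c), at(e), inpos(c,f), inpos(e,e), inpos(f,c), inpos(f,f), marked(c,c), marked(e,e), marked(f,e), marked(f,f), ready(d,e), ready(e,e), ready(f,c), ready(f,f)}
4. swap(e,f)  →  {at(c), at(e), inpos(c,f), inpos(e,e), inpos(e,f), inpos(f,c), marked(c,c), marked(e,e), marked(f,e), marked(f,f), ready(d,e), ready(e,e), ready(f,c), ready(f,f)}

flip(e); flip(c); tag(c,f); swap(e,f)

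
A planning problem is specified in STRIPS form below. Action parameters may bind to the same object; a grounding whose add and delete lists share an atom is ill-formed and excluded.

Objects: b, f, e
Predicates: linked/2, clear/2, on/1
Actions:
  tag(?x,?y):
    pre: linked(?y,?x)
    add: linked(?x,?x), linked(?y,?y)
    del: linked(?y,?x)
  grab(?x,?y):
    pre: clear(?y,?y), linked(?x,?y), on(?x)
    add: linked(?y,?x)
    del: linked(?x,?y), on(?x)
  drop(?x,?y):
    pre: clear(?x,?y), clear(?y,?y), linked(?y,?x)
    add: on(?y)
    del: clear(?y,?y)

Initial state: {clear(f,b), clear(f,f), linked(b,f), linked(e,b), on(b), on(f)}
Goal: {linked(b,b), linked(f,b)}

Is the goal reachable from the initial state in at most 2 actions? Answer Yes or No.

1. tag(b,e)  →  {clear(f,b), clear(f,f), linked(b,b), linked(b,f), linked(e,e), on(b), on(f)}
2. grab(b,f)  →  {clear(f,b), clear(f,f), linked(b,b), linked(e,e), linked(f,b), on(f)}
optimal plan length = 2; 2 ≤ 2

Yes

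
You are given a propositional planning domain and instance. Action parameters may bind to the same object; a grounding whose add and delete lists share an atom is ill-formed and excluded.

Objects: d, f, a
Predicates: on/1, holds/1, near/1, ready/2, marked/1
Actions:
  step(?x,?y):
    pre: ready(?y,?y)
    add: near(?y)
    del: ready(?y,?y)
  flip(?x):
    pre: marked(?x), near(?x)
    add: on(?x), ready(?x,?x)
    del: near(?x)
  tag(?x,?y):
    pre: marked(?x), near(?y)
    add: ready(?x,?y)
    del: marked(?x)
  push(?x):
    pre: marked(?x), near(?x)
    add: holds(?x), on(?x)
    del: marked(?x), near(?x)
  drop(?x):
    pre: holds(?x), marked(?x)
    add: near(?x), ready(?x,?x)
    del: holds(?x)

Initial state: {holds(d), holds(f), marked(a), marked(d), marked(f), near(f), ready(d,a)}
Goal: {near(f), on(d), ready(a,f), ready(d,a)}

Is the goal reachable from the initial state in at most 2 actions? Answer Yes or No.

No

1. tag(a,f)  →  {holds(d), holds(f), marked(d), marked(f), near(f), ready(a,f), ready(d,a)}
2. drop(d)  →  {holds(f), marked(d), marked(f), near(d), near(f), ready(a,f), ready(d,a), ready(d,d)}
3. flip(d)  →  {holds(f), marked(d), marked(f), near(f), on(d), ready(a,f), ready(d,a), ready(d,d)}
optimal plan length = 3; 3 > 2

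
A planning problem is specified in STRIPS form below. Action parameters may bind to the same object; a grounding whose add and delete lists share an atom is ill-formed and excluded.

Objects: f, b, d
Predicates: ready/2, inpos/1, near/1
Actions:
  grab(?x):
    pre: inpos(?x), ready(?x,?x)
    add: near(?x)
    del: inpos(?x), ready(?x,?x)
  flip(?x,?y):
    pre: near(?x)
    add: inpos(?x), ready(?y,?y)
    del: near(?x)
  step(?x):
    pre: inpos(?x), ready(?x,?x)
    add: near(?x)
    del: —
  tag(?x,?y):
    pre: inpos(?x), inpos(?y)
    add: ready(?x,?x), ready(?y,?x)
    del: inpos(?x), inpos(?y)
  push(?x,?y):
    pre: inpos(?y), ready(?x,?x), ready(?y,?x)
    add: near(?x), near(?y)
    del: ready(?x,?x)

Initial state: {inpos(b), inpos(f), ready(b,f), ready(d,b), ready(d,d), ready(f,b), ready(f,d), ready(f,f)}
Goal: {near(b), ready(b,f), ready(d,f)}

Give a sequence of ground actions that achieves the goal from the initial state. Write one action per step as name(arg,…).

1. push(f,b)  →  {inpos(b), inpos(f), near(b), near(f), ready(b,f), ready(d,b), ready(d,d), ready(f,b), ready(f,d)}
2. push(d,f)  →  {inpos(b), inpos(f), near(b), near(d), near(f), ready(b,f), ready(d,b), ready(f,b), ready(f,d)}
3. flip(d,f)  →  {inpos(b), inpos(d), inpos(f), near(b), near(f), ready(b,f), ready(d,b), ready(f,b), ready(f,d), ready(f,f)}
4. tag(f,d)  →  {inpos(b), near(b), near(f), ready(b,f), ready(d,b), ready(d,f), ready(f,b), ready(f,d), ready(f,f)}

push(f,b); push(d,f); flip(d,f); tag(f,d)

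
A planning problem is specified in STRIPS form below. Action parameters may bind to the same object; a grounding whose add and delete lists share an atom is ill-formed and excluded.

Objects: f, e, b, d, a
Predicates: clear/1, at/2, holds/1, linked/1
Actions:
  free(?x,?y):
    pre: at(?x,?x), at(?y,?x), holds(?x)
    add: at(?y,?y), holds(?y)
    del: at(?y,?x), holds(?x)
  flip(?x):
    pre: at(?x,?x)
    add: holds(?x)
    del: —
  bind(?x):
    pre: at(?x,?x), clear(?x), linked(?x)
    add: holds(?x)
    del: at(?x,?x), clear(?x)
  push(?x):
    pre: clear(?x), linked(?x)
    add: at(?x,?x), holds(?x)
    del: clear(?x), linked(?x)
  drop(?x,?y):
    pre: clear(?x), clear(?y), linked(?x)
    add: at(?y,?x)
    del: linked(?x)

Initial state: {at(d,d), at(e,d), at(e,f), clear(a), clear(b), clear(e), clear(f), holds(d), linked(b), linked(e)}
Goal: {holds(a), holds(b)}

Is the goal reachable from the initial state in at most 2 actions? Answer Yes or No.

No

1. free(d,e)  →  {at(d,d), at(e,e), at(e,f), clear(a), clear(b), clear(e), clear(f), holds(e), linked(b), linked(e)}
2. push(b)  →  {at(b,b), at(d,d), at(e,e), at(e,f), clear(a), clear(e), clear(f), holds(b), holds(e), linked(e)}
3. drop(e,a)  →  {at(a,e), at(b,b), at(d,d), at(e,e), at(e,f), clear(a), clear(e), clear(f), holds(b), holds(e)}
4. free(e,a)  →  {at(a,a), at(b,b), at(d,d), at(e,e), at(e,f), clear(a), clear(e), clear(f), holds(a), holds(b)}
optimal plan length = 4; 4 > 2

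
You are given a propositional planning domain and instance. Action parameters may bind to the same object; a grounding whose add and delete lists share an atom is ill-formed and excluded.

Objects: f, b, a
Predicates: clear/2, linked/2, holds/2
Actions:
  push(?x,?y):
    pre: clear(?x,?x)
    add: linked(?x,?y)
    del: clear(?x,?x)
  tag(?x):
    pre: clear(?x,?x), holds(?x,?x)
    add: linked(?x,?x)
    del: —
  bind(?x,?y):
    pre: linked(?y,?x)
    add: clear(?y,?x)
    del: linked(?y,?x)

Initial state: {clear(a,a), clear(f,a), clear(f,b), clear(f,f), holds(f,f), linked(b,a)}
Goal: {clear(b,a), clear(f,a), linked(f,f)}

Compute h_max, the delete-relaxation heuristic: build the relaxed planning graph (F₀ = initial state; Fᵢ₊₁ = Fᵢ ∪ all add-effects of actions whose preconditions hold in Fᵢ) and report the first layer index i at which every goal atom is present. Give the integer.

F0 = init (6 atoms)
F1 = F0 ∪ {clear(b,a), linked(a,a), linked(a,b), linked(a,f), linked(f,a), linked(f,b), linked(f,f)}  (13 atoms)
goal ⊆ F1  ⇒  h_max = 1

1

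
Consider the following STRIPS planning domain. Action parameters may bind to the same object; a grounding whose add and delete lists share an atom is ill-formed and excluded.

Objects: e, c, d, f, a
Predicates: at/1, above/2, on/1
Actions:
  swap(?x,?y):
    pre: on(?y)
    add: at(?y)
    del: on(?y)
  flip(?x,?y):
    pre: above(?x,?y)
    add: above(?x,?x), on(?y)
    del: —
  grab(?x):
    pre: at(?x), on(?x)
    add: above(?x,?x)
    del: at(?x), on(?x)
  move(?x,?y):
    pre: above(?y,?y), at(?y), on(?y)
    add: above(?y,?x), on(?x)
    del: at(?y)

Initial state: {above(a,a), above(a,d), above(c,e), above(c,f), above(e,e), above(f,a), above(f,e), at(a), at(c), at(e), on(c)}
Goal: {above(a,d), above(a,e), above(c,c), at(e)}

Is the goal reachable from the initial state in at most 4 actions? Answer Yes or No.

Yes

1. flip(c,e)  →  {above(a,a), above(a,d), above(c,c), above(c,e), above(c,f), above(e,e), above(f,a), above(f,e), at(a), at(c), at(e), on(c), on(e)}
2. flip(f,a)  →  {above(a,a), above(a,d), above(c,c), above(c,e), above(c,f), above(e,e), above(f,a), above(f,e), above(f,f), at(a), at(c), at(e), on(a), on(c), on(e)}
3. move(e,a)  →  {above(a,a), above(a,d), above(a,e), above(c,c), above(c,e), above(c,f), above(e,e), above(f,a), above(f,e), above(f,f), at(c), at(e), on(a), on(c), on(e)}
optimal plan length = 3; 3 ≤ 4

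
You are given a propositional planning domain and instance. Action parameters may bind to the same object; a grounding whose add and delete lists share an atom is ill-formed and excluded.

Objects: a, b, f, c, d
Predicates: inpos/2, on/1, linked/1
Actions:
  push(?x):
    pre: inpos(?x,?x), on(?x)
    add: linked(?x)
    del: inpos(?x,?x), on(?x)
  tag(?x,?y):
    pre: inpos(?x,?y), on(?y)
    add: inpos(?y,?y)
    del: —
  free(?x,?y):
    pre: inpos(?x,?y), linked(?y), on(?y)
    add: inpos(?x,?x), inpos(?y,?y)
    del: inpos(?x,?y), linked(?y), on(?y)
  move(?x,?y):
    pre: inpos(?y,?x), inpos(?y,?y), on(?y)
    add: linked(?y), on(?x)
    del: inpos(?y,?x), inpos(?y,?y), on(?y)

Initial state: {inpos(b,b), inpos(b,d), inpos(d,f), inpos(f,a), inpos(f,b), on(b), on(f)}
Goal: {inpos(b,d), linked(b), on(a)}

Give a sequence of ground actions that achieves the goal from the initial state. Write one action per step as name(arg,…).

push(b); tag(d,f); move(a,f)

1. push(b)  →  {inpos(b,d), inpos(d,f), inpos(f,a), inpos(f,b), linked(b), on(f)}
2. tag(d,f)  →  {inpos(b,d), inpos(d,f), inpos(f,a), inpos(f,b), inpos(f,f), linked(b), on(f)}
3. move(a,f)  →  {inpos(b,d), inpos(d,f), inpos(f,b), linked(b), linked(f), on(a)}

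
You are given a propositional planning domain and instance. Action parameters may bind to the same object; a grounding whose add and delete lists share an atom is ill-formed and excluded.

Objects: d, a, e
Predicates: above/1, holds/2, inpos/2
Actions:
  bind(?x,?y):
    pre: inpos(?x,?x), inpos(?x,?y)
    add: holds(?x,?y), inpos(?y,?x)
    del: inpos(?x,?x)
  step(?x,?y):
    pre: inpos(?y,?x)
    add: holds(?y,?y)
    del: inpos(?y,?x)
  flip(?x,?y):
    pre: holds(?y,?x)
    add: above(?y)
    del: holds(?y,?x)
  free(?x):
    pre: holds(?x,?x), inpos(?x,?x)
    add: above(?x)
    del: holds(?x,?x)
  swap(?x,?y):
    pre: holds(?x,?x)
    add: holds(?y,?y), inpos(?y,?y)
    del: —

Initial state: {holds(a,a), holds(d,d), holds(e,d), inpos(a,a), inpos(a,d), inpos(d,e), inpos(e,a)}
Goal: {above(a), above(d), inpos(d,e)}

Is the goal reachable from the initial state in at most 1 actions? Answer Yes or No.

No

1. flip(d,d)  →  {above(d), holds(a,a), holds(e,d), inpos(a,a), inpos(a,d), inpos(d,e), inpos(e,a)}
2. flip(a,a)  →  {above(a), above(d), holds(e,d), inpos(a,a), inpos(a,d), inpos(d,e), inpos(e,a)}
optimal plan length = 2; 2 > 1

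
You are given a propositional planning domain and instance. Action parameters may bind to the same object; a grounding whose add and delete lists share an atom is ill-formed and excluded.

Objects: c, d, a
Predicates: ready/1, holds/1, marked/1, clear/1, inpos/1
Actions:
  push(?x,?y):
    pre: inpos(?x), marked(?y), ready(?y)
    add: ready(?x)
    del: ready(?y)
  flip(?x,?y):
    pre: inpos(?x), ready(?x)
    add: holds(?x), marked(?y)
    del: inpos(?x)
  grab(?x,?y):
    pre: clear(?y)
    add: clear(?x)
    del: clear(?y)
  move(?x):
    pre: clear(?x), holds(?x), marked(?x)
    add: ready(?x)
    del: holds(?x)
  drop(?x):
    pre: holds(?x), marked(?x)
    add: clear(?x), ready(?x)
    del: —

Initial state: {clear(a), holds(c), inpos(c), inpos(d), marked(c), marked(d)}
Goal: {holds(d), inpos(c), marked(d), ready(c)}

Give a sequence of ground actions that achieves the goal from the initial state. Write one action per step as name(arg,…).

drop(c); push(d,c); flip(d,c); push(c,d)

1. drop(c)  →  {clear(a), clear(c), holds(c), inpos(c), inpos(d), marked(c), marked(d), ready(c)}
2. push(d,c)  →  {clear(a), clear(c), holds(c), inpos(c), inpos(d), marked(c), marked(d), ready(d)}
3. flip(d,c)  →  {clear(a), clear(c), holds(c), holds(d), inpos(c), marked(c), marked(d), ready(d)}
4. push(c,d)  →  {clear(a), clear(c), holds(c), holds(d), inpos(c), marked(c), marked(d), ready(c)}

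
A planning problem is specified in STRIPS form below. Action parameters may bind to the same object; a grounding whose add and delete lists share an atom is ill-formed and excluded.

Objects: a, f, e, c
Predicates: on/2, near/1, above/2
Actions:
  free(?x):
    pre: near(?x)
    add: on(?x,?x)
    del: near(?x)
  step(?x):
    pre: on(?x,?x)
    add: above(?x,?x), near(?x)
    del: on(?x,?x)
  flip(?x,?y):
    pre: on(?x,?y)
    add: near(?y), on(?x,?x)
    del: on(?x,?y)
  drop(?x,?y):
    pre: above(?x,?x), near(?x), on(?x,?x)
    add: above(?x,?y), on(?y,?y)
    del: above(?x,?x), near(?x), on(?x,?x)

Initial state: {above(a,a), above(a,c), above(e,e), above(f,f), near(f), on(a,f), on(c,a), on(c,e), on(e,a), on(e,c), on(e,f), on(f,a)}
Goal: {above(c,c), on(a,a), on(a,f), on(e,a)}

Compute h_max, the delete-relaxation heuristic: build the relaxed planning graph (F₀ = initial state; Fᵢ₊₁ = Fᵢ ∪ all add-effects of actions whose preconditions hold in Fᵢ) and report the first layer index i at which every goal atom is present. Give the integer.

F0 = init (12 atoms)
F1 = F0 ∪ {near(a), near(c), near(e), on(a,a), on(c,c), on(e,e), on(f,f)}  (19 atoms)
F2 = F1 ∪ {above(a,e), above(a,f), above(c,c), above(e,a), above(e,c), above(e,f), above(f,a), above(f,c), above(f,e)}  (28 atoms)
goal ⊆ F2  ⇒  h_max = 2

2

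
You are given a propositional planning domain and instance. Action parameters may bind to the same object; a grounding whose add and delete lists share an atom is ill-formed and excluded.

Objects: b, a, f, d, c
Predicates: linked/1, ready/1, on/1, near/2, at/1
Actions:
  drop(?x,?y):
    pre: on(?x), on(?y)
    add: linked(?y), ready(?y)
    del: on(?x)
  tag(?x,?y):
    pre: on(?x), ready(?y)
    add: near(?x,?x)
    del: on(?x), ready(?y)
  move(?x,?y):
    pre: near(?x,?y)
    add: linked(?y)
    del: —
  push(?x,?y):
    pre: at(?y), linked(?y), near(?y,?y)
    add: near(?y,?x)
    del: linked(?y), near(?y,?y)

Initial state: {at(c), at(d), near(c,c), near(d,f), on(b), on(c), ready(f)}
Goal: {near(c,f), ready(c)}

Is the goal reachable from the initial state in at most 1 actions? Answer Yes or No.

1. drop(b,c)  →  {at(c), at(d), linked(c), near(c,c), near(d,f), on(c), ready(c), ready(f)}
2. push(f,c)  →  {at(c), at(d), near(c,f), near(d,f), on(c), ready(c), ready(f)}
optimal plan length = 2; 2 > 1

No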